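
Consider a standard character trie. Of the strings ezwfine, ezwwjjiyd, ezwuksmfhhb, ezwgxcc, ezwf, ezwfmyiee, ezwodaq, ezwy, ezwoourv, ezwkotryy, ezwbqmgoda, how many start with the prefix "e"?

11

Filter for entries beginning with "e":
Words under "e": ezwbqmgoda, ezwf, ezwfine, ezwfmyiee, ezwgxcc, ezwkotryy, ezwodaq, ezwoourv, ezwuksmfhhb, ezwwjjiyd, ezwy
Count: 11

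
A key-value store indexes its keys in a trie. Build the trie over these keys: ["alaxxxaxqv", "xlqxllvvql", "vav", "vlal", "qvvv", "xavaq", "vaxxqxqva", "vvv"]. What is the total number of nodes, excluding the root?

43

Trace insertions, counting only characters that open a new branch:
  "alaxxxaxqv" → 10 new (a, l, a, x, x, x, a, x, q, v)
  "xlqxllvvql" → 10 new (x, l, q, x, l, l, v, v, q, l)
  "vav" → 3 new (v, a, v)
  "vlal" → prefix "v" already present; 3 new (l, a, l)
  "qvvv" → 4 new (q, v, v, v)
  "xavaq" → prefix "x" already present; 4 new (a, v, a, q)
  "vaxxqxqva" → prefix "va" already present; 7 new (x, x, q, x, q, v, a)
  "vvv" → prefix "v" already present; 2 new (v, v)
Total nodes = 10 + 10 + 3 + 3 + 4 + 4 + 7 + 2 = 43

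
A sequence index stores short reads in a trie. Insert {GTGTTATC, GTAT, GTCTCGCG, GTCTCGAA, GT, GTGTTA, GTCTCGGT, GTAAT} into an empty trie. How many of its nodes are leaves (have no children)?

6

A leaf is a node with no children — equivalently, the end of a word that is not a proper prefix of any other stored word.
Those words: "GTAAT", "GTAT", "GTCTCGAA", "GTCTCGCG", "GTCTCGGT", "GTGTTATC"
Leaf count: 6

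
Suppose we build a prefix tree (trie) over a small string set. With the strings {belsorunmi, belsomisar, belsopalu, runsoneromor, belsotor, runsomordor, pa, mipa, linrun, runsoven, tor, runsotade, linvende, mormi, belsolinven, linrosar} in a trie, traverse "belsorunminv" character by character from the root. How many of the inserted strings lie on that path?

Walk "belsorunminv" from the root; an end-of-word marker is hit whenever a stored word is a prefix of "belsorunminv".
Prefixes of the query that are stored words: "belsorunmi"
Count: 1

1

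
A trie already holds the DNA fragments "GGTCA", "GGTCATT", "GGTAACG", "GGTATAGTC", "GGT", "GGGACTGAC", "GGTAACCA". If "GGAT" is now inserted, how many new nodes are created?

2

"GG" is already a path in the trie; the remaining "AT" must be added.
New nodes needed: |"GGAT"| − 2 = 4 − 2 = 2.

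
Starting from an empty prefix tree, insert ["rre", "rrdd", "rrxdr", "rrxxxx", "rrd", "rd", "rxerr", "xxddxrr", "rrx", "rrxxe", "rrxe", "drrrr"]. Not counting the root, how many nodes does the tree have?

30

Trie structure (* marks end of a word):
(root)
├─ d
│  └─ r
│     └─ r
│        └─ r
│           └─ r *
├─ r
│  ├─ d *
│  ├─ r
│  │  ├─ d *
│  │  │  └─ d *
│  │  ├─ e *
│  │  └─ x *
│  │     ├─ d
│  │     │  └─ r *
│  │     ├─ e *
│  │     └─ x
│  │        ├─ e *
│  │        └─ x
│  │           └─ x *
│  └─ x
│     └─ e
│        └─ r
│           └─ r *
└─ x
   └─ x
      └─ d
         └─ d
            └─ x
               └─ r
                  └─ r *
Counting every labelled node above: 30.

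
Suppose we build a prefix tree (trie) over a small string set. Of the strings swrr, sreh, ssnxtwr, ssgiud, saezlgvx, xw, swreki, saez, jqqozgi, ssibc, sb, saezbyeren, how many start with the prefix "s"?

10

Walk to "s"; the words in its subtree are exactly those with that prefix.
Words under "s": saez, saezbyeren, saezlgvx, sb, sreh, ssgiud, ssibc, ssnxtwr, swreki, swrr
Count: 10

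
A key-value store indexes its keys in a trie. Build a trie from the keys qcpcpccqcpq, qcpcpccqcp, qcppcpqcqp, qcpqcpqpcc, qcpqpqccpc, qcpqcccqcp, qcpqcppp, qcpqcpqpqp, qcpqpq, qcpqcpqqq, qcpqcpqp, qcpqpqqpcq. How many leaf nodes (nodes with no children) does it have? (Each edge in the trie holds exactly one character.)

Leaves are exactly the stored words that no other stored word extends.
Those words: "qcpcpccqcpq", "qcppcpqcqp", "qcpqcccqcp", "qcpqcppp", "qcpqcpqpcc", "qcpqcpqpqp", "qcpqcpqqq", "qcpqpqccpc", "qcpqpqqpcq"
Leaf count: 9

9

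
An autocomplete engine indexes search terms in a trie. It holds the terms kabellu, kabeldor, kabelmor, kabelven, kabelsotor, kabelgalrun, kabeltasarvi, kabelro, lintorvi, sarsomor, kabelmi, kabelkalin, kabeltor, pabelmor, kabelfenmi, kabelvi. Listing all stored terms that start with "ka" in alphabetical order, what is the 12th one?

DFS of the "ka" subtree visits, in order: "kabeldor", "kabelfenmi", "kabelgalrun", "kabelkalin", "kabellu", "kabelmi", "kabelmor", "kabelro", "kabelsotor", "kabeltasarvi", "kabeltor", "kabelven", "kabelvi"
Position 12: kabelven

kabelven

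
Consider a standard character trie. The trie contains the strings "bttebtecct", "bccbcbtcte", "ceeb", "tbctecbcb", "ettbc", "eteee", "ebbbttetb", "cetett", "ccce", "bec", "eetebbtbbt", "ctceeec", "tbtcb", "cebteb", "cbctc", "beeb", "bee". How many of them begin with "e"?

4

Traverse to the node for "e", then collect every word in that subtree.
Words under "e": ebbbttetb, eetebbtbbt, eteee, ettbc
Count: 4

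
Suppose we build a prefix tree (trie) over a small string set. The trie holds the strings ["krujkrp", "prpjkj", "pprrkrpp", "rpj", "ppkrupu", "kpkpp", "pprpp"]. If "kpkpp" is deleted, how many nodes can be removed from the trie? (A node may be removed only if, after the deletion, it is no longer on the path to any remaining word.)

Walk "kpkpp" from the leaf back toward the root, removing each node that no remaining word uses.
The suffix "pkpp" (4 nodes) is used only by "kpkpp"; the node for "k" still has the child "r", so pruning stops there.
Nodes removed: 4

4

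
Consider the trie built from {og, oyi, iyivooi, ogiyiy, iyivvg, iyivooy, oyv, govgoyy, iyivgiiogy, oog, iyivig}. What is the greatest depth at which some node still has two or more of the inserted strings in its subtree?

6

Equivalently: take the maximum, over all pairs, of their longest common prefix length.
e.g. "iyivooi" and "iyivooy" share the prefix "iyivoo" of length 6; no pair shares a longer one.
Longest shared-prefix length: 6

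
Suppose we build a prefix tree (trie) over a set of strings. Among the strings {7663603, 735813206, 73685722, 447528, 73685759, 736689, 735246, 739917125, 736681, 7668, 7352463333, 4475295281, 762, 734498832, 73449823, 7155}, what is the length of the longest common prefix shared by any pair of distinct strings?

6

The deepest shared node is where two words last agree before diverging.
"73449823" and "734498832" agree on "734498" (6 characters) before diverging; nothing deeper is shared.
Longest shared-prefix length: 6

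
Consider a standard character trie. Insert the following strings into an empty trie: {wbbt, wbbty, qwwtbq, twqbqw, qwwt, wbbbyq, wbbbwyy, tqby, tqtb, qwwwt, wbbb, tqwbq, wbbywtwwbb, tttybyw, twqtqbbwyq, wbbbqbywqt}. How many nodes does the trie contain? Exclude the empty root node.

Count nodes per top-level branch (shared prefixes stored once):
  'q'-branch (qwwt, qwwtbq, qwwwt): 8 nodes
  't'-branch (tqby, tqtb, tqwbq, tttybyw, twqbqw, twqtqbbwyq): 27 nodes
  'w'-branch (wbbb, wbbbqbywqt, wbbbwyy, wbbbyq, wbbt, wbbty, wbbywtwwbb): 24 nodes
Sum: 59

59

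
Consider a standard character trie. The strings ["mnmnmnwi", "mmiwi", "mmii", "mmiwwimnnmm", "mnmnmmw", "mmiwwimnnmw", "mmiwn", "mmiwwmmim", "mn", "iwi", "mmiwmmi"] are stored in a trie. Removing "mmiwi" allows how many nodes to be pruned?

After clearing the end-marker at "mmiwi", prune upward until reaching a node still needed by another word.
The suffix "i" (1 node) is used only by "mmiwi"; the node for "mmiw" still has the child "w", so pruning stops there.
Nodes removed: 1

1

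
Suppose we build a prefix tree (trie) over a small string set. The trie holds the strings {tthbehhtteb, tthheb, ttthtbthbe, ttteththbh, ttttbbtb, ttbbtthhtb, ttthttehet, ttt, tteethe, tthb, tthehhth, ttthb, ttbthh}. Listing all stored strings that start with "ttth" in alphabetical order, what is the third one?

Words with prefix "ttth", in lexicographic order: "ttthb", "ttthtbthbe", "ttthttehet"
The 3rd is ttthttehet.

ttthttehet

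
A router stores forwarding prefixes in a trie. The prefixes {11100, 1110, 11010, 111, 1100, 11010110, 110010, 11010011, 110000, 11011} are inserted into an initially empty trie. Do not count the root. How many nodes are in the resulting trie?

20

Insert word by word; a character creates a node only if that edge doesn't already exist:
  "11100" → 5 new (1, 1, 1, 0, 0)
  "1110" → prefix "1110" already present; 0 new (none)
  "11010" → prefix "11" already present; 3 new (0, 1, 0)
  "111" → prefix "111" already present; 0 new (none)
  "1100" → prefix "110" already present; 1 new (0)
  "11010110" → prefix "11010" already present; 3 new (1, 1, 0)
  "110010" → prefix "1100" already present; 2 new (1, 0)
  "11010011" → prefix "11010" already present; 3 new (0, 1, 1)
  "110000" → prefix "1100" already present; 2 new (0, 0)
  "11011" → prefix "1101" already present; 1 new (1)
Total nodes = 5 + 0 + 3 + 0 + 1 + 3 + 2 + 3 + 2 + 1 = 20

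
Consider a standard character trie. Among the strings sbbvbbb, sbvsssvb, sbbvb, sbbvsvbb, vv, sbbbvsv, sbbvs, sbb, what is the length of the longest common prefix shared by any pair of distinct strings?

5

Look for the deepest trie node that still has at least two words in its subtree.
"sbbvb" and "sbbvbbb" agree on "sbbvb" (5 characters) before diverging; nothing deeper is shared.
Longest shared-prefix length: 5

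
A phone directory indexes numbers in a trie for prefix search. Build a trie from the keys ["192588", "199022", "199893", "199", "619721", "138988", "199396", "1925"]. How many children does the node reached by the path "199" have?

Walk "199" from the root, arriving at one node.
Characters that immediately follow "199" among the stored strings: {0, 3, 8}.
That node has 3 child edges.

3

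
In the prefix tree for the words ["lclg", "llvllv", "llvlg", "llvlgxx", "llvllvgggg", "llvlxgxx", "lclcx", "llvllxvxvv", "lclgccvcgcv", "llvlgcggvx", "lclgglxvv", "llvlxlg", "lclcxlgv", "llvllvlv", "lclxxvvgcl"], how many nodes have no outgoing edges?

11

Leaves are exactly the stored words that no other stored word extends.
Those words: "lclcxlgv", "lclgccvcgcv", "lclgglxvv", "lclxxvvgcl", "llvlgcggvx", "llvlgxx", "llvllvgggg", "llvllvlv", "llvllxvxvv", "llvlxgxx", "llvlxlg"
Leaf count: 11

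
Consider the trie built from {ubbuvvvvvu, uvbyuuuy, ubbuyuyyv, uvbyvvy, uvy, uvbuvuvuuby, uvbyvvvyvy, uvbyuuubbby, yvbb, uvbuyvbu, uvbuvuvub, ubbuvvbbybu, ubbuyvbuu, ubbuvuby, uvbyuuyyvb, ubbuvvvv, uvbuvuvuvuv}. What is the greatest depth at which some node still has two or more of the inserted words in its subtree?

8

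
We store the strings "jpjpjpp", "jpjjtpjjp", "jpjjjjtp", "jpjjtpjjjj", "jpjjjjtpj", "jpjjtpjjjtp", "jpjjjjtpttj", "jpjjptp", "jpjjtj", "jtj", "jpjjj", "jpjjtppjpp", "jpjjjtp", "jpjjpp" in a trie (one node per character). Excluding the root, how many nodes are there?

38

Count nodes per top-level branch (shared prefixes stored once):
  'j'-branch (jpjjj, jpjjjjtp, jpjjjjtpj, jpjjjjtpttj, jpjjjtp, jpjjpp, jpjjptp, jpjjtj, jpjjtpjjjj, jpjjtpjjjtp, jpjjtpjjp, jpjjtppjpp, jpjpjpp, jtj): 38 nodes
Sum: 38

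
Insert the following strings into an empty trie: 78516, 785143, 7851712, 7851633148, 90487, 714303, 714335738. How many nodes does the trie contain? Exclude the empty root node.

Trie structure (* marks end of a word):
(root)
├─ 7
│  ├─ 1
│  │  └─ 4
│  │     └─ 3
│  │        ├─ 0
│  │        │  └─ 3 *
│  │        └─ 3
│  │           └─ 5
│  │              └─ 7
│  │                 └─ 3
│  │                    └─ 8 *
│  └─ 8
│     └─ 5
│        └─ 1
│           ├─ 4
│           │  └─ 3 *
│           ├─ 6 *
│           │  └─ 3
│           │     └─ 3
│           │        └─ 1
│           │           └─ 4
│           │              └─ 8 *
│           └─ 7
│              └─ 1
│                 └─ 2 *
└─ 9
   └─ 0
      └─ 4
         └─ 8
            └─ 7 *
Counting every labelled node above: 30.

30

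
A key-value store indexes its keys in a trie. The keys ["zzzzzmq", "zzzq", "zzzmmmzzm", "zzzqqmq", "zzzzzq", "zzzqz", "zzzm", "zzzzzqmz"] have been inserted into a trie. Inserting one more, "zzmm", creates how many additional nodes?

2

The longest prefix of "zzmm" already in the trie is "zz" (length 2).
Each of the 2 remaining characters creates one node.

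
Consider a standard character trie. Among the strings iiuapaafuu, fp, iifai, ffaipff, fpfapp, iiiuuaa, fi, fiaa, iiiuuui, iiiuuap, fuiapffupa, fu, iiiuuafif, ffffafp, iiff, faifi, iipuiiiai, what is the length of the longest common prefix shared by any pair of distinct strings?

The deepest shared node is where two words last agree before diverging.
e.g. "iiiuuaa" and "iiiuuafif" share the prefix "iiiuua" of length 6; no pair shares a longer one.
Longest shared-prefix length: 6

6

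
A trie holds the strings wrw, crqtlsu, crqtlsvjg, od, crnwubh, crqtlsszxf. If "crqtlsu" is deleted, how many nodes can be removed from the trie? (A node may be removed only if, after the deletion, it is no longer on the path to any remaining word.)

1

Walk "crqtlsu" from the leaf back toward the root, removing each node that no remaining word uses.
The suffix "u" (1 node) is used only by "crqtlsu"; the node for "crqtls" still has the child "v", so pruning stops there.
Nodes removed: 1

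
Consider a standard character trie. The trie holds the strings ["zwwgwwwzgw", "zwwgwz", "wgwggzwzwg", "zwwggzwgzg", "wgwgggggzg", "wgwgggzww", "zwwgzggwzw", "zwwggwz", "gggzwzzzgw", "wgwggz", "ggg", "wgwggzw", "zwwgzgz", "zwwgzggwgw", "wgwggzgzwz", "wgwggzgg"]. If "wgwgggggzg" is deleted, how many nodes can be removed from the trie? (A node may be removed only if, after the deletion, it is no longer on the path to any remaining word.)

4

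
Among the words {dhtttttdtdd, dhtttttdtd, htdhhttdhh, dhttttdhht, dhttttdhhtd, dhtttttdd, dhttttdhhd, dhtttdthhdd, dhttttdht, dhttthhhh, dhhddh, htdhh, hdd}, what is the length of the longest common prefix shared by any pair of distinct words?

10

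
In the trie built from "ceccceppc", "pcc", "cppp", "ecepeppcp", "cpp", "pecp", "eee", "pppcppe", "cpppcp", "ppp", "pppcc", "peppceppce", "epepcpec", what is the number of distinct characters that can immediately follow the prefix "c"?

The children of the "c" node are the distinct next characters among strings starting with "c".
Distinct next characters after "c": e, p.
That node has 2 child edges.

2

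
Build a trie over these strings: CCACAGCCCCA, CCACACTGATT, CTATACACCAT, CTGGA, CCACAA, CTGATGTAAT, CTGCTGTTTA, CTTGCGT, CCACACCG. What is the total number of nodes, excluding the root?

52

Count nodes per top-level branch (shared prefixes stored once):
  'C'-branch (CCACAA, CCACACCG, CCACACTGATT, CCACAGCCCCA, CTATACACCAT, CTGATGTAAT, CTGCTGTTTA, CTGGA, CTTGCGT): 52 nodes
Sum: 52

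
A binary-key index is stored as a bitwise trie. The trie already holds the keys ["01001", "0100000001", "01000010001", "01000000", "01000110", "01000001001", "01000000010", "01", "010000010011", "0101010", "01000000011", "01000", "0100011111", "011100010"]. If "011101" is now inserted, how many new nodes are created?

"01110" is already a path in the trie; the remaining "1" must be added.
So 6 − 5 = 1 new nodes.

1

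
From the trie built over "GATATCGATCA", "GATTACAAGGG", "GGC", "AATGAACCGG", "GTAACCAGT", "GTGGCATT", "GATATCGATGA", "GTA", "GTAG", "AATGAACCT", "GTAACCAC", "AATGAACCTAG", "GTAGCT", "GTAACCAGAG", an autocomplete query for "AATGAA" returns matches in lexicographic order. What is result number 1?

Filter for "AATGAA…" and sort: "AATGAACCGG", "AATGAACCT", "AATGAACCTAG"
Position 1: AATGAACCGG

AATGAACCGG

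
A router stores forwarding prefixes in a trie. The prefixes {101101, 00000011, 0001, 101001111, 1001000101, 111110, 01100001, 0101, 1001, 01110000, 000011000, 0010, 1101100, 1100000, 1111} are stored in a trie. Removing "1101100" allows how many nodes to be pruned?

A node on "1101100"'s path can go only if nothing else ends at it or branches off below it.
The suffix "1100" (4 nodes) is used only by "1101100"; the node for "110" still has the child "0", so pruning stops there.
Nodes removed: 4

4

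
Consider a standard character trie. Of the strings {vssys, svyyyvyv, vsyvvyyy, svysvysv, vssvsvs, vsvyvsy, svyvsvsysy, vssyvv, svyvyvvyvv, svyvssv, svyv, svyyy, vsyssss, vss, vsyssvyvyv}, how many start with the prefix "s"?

Filter for entries beginning with "s":
Words under "s": svysvysv, svyv, svyvssv, svyvsvsysy, svyvyvvyvv, svyyy, svyyyvyv
Count: 7

7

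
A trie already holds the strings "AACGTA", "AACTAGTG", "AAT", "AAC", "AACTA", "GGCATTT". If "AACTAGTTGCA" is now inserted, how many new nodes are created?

4

"AACTAGT" is already a path in the trie; the remaining "TGCA" must be added.
New nodes needed: |"AACTAGTTGCA"| − 7 = 11 − 7 = 4.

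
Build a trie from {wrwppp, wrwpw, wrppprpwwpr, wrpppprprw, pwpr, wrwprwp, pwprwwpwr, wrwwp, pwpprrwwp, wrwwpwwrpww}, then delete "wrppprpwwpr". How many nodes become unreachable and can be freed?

6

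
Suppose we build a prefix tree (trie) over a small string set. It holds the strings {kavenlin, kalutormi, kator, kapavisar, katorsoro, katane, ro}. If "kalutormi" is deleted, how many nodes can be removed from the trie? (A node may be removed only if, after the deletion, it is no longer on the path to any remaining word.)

7

After clearing the end-marker at "kalutormi", prune upward until reaching a node still needed by another word.
The suffix "lutormi" (7 nodes) is used only by "kalutormi"; the node for "ka" still has the child "v", so pruning stops there.
Nodes removed: 7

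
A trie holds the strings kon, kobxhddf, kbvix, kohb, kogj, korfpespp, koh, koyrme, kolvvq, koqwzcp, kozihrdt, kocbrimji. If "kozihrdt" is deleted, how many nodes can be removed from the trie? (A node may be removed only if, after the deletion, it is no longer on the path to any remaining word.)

6

A node on "kozihrdt"'s path can go only if nothing else ends at it or branches off below it.
The suffix "zihrdt" (6 nodes) is used only by "kozihrdt"; the node for "ko" still has the child "n", so pruning stops there.
Nodes removed: 6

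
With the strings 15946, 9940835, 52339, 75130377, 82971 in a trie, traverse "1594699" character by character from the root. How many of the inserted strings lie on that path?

Check each prefix of "1594699" against the stored set — each match is an end-marker on the path.
Prefixes of the query that are stored words: "15946"
Count: 1

1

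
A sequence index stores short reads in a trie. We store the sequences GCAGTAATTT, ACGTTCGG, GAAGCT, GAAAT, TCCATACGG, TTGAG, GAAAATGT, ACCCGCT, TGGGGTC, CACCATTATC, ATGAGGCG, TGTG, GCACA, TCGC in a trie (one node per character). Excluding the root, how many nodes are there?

For each word, the new-node count is its length minus the longest prefix already in the trie:
  "GCAGTAATTT" → 10 new (G, C, A, G, T, A, A, T, T, T)
  "ACGTTCGG" → 8 new (A, C, G, T, T, C, G, G)
  "GAAGCT" → prefix "G" already present; 5 new (A, A, G, C, T)
  "GAAAT" → prefix "GAA" already present; 2 new (A, T)
  "TCCATACGG" → 9 new (T, C, C, A, T, A, C, G, G)
  "TTGAG" → prefix "T" already present; 4 new (T, G, A, G)
  "GAAAATGT" → prefix "GAAA" already present; 4 new (A, T, G, T)
  "ACCCGCT" → prefix "AC" already present; 5 new (C, C, G, C, T)
  "TGGGGTC" → prefix "T" already present; 6 new (G, G, G, G, T, C)
  "CACCATTATC" → 10 new (C, A, C, C, A, T, T, A, T, C)
  "ATGAGGCG" → prefix "A" already present; 7 new (T, G, A, G, G, C, G)
  "TGTG" → prefix "TG" already present; 2 new (T, G)
  "GCACA" → prefix "GCA" already present; 2 new (C, A)
  "TCGC" → prefix "TC" already present; 2 new (G, C)
Total nodes = 10 + 8 + 5 + 2 + 9 + 4 + 4 + 5 + 6 + 10 + 7 + 2 + 2 + 2 = 76

76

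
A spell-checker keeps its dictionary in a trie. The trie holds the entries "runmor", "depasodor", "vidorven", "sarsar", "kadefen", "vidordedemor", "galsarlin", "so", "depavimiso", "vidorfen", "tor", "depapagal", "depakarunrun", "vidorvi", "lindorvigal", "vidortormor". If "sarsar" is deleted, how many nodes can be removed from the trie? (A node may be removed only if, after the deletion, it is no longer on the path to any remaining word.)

Walk "sarsar" from the leaf back toward the root, removing each node that no remaining word uses.
The suffix "arsar" (5 nodes) is used only by "sarsar"; the node for "s" still has the child "o", so pruning stops there.
Nodes removed: 5

5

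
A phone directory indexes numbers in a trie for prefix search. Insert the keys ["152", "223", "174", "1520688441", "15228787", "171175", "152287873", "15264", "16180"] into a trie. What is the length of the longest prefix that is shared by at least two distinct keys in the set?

8

The deepest shared node is where two words last agree before diverging.
e.g. "15228787" and "152287873" share the prefix "15228787" of length 8; no pair shares a longer one.
Longest shared-prefix length: 8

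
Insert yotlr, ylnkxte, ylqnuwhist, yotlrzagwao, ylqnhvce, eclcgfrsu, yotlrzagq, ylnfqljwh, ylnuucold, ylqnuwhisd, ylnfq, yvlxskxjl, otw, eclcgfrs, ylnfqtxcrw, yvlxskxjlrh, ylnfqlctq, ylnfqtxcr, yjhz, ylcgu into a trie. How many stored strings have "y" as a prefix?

Walk to "y"; the words in its subtree are exactly those with that prefix.
Matches: "yjhz", "ylcgu", "ylnfq", "ylnfqlctq", "ylnfqljwh", "ylnfqtxcr", "ylnfqtxcrw", "ylnkxte", "ylnuucold", "ylqnhvce", "ylqnuwhisd", "ylqnuwhist", "yotlr", "yotlrzagq", "yotlrzagwao", "yvlxskxjl", "yvlxskxjlrh"
Count: 17

17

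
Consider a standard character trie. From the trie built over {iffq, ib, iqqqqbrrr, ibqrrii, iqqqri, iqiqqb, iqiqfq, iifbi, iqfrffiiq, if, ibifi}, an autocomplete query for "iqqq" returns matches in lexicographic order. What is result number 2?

iqqqri

Words with prefix "iqqq", in lexicographic order: "iqqqqbrrr", "iqqqri"
The 2nd is iqqqri.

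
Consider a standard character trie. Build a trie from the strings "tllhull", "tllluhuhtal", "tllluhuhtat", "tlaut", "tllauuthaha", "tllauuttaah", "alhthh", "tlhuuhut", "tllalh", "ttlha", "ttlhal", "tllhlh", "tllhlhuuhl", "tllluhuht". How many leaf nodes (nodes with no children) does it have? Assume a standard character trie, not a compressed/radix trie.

11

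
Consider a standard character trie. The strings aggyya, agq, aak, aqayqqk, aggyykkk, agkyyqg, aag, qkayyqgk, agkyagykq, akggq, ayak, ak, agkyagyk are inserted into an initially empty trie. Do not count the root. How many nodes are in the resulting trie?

44

Insert word by word; a character creates a node only if that edge doesn't already exist:
  "aggyya" → 6 new (a, g, g, y, y, a)
  "agq" → prefix "ag" already present; 1 new (q)
  "aak" → prefix "a" already present; 2 new (a, k)
  "aqayqqk" → prefix "a" already present; 6 new (q, a, y, q, q, k)
  "aggyykkk" → prefix "aggyy" already present; 3 new (k, k, k)
  "agkyyqg" → prefix "ag" already present; 5 new (k, y, y, q, g)
  "aag" → prefix "aa" already present; 1 new (g)
  "qkayyqgk" → 8 new (q, k, a, y, y, q, g, k)
  "agkyagykq" → prefix "agky" already present; 5 new (a, g, y, k, q)
  "akggq" → prefix "a" already present; 4 new (k, g, g, q)
  "ayak" → prefix "a" already present; 3 new (y, a, k)
  "ak" → prefix "ak" already present; 0 new (none)
  "agkyagyk" → prefix "agkyagyk" already present; 0 new (none)
Total nodes = 6 + 1 + 2 + 6 + 3 + 5 + 1 + 8 + 5 + 4 + 3 + 0 + 0 = 44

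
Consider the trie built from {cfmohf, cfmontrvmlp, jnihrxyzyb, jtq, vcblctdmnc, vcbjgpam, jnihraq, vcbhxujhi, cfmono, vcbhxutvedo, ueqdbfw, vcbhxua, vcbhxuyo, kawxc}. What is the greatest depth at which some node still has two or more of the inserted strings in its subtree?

The deepest shared node is where two words last agree before diverging.
e.g. "vcbhxua" and "vcbhxujhi" share the prefix "vcbhxu" of length 6; no pair shares a longer one.
Longest shared-prefix length: 6

6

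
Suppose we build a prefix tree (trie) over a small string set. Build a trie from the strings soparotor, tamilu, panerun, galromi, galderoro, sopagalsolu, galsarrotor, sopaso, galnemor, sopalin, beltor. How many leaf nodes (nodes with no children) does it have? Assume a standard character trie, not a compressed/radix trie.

11

Leaves are exactly the stored words that no other stored word extends.
Those words: "beltor", "galderoro", "galnemor", "galromi", "galsarrotor", "panerun", "sopagalsolu", "sopalin", "soparotor", "sopaso", "tamilu"
Leaf count: 11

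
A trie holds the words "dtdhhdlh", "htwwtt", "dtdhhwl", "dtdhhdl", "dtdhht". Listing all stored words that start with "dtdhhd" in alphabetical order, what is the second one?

dtdhhdlh

DFS of the "dtdhhd" subtree visits, in order: "dtdhhdl", "dtdhhdlh"
The 2nd is dtdhhdlh.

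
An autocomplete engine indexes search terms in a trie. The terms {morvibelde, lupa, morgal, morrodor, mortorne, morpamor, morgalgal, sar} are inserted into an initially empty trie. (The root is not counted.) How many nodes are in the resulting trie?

38

Trie structure (* marks end of a word):
(root)
├─ l
│  └─ u
│     └─ p
│        └─ a *
├─ m
│  └─ o
│     └─ r
│        ├─ g
│        │  └─ a
│        │     └─ l *
│        │        └─ g
│        │           └─ a
│        │              └─ l *
│        ├─ p
│        │  └─ a
│        │     └─ m
│        │        └─ o
│        │           └─ r *
│        ├─ r
│        │  └─ o
│        │     └─ d
│        │        └─ o
│        │           └─ r *
│        ├─ t
│        │  └─ o
│        │     └─ r
│        │        └─ n
│        │           └─ e *
│        └─ v
│           └─ i
│              └─ b
│                 └─ e
│                    └─ l
│                       └─ d
│                          └─ e *
└─ s
   └─ a
      └─ r *
Counting every labelled node above: 38.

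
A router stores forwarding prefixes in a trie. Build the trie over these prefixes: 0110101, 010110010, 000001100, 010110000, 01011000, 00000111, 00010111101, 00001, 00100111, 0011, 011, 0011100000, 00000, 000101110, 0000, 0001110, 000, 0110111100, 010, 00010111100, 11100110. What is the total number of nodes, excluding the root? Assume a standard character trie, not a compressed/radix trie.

65

Trace insertions, counting only characters that open a new branch:
  "0110101" → 7 new (0, 1, 1, 0, 1, 0, 1)
  "010110010" → prefix "01" already present; 7 new (0, 1, 1, 0, 0, 1, 0)
  "000001100" → prefix "0" already present; 8 new (0, 0, 0, 0, 1, 1, 0, 0)
  "010110000" → prefix "0101100" already present; 2 new (0, 0)
  "01011000" → prefix "01011000" already present; 0 new (none)
  "00000111" → prefix "0000011" already present; 1 new (1)
  "00010111101" → prefix "000" already present; 8 new (1, 0, 1, 1, 1, 1, 0, 1)
  "00001" → prefix "0000" already present; 1 new (1)
  "00100111" → prefix "00" already present; 6 new (1, 0, 0, 1, 1, 1)
  "0011" → prefix "001" already present; 1 new (1)
  "011" → prefix "011" already present; 0 new (none)
  "0011100000" → prefix "0011" already present; 6 new (1, 0, 0, 0, 0, 0)
  "00000" → prefix "00000" already present; 0 new (none)
  "000101110" → prefix "00010111" already present; 1 new (0)
  "0000" → prefix "0000" already present; 0 new (none)
  "0001110" → prefix "0001" already present; 3 new (1, 1, 0)
  "000" → prefix "000" already present; 0 new (none)
  "0110111100" → prefix "01101" already present; 5 new (1, 1, 1, 0, 0)
  "010" → prefix "010" already present; 0 new (none)
  "00010111100" → prefix "0001011110" already present; 1 new (0)
  "11100110" → 8 new (1, 1, 1, 0, 0, 1, 1, 0)
Total nodes = 7 + 7 + 8 + 2 + 0 + 1 + 8 + 1 + 6 + 1 + 0 + 6 + 0 + 1 + 0 + 3 + 0 + 5 + 0 + 1 + 8 = 65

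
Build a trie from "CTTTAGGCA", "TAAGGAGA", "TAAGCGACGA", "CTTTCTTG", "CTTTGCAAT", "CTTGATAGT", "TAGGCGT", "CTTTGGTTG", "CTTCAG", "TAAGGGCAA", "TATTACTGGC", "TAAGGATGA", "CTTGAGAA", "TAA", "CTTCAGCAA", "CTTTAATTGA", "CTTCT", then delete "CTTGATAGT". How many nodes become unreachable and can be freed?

4

Walk "CTTGATAGT" from the leaf back toward the root, removing each node that no remaining word uses.
The suffix "TAGT" (4 nodes) is used only by "CTTGATAGT"; the node for "CTTGA" still has the child "G", so pruning stops there.
Nodes removed: 4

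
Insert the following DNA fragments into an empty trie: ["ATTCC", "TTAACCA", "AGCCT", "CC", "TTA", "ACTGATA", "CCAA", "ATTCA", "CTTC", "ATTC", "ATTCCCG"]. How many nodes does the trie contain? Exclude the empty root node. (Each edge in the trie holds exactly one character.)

32

Count nodes per top-level branch (shared prefixes stored once):
  'A'-branch (ACTGATA, AGCCT, ATTC, ATTCA, ATTCC, ATTCCCG): 18 nodes
  'C'-branch (CC, CCAA, CTTC): 7 nodes
  'T'-branch (TTA, TTAACCA): 7 nodes
Sum: 32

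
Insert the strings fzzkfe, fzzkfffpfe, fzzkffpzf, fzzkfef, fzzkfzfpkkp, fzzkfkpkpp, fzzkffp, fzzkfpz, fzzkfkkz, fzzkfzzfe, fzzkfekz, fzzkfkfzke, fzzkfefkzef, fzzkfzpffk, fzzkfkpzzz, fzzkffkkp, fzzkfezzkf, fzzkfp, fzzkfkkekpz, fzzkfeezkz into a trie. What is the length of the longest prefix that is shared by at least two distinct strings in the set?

Equivalently: take the maximum, over all pairs, of their longest common prefix length.
e.g. "fzzkfef" and "fzzkfefkzef" share the prefix "fzzkfef" of length 7; no pair shares a longer one.
Longest shared-prefix length: 7

7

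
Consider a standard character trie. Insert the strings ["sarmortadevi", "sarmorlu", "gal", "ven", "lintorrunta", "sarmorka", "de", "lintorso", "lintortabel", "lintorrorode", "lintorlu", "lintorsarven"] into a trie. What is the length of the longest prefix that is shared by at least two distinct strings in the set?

7

The deepest shared node is where two words last agree before diverging.
"lintorrorode" and "lintorrunta" agree on "lintorr" (7 characters) before diverging; nothing deeper is shared.
Longest shared-prefix length: 7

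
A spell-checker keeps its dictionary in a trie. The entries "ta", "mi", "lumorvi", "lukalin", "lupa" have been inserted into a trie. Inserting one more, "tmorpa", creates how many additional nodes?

5

The longest prefix of "tmorpa" already in the trie is "t" (length 1).
So 6 − 1 = 5 new nodes.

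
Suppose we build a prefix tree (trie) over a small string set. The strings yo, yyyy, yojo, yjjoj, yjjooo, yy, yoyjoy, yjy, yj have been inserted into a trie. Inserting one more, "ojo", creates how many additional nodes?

3

Nothing in the trie begins with "o"; the whole of "ojo" is new.
3 − 0 = 3 new nodes.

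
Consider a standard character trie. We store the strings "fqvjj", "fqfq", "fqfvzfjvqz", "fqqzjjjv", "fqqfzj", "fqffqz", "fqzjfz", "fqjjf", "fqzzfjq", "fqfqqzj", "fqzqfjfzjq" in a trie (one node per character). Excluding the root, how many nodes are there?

Insert word by word; a character creates a node only if that edge doesn't already exist:
  "fqvjj" → 5 new (f, q, v, j, j)
  "fqfq" → prefix "fq" already present; 2 new (f, q)
  "fqfvzfjvqz" → prefix "fqf" already present; 7 new (v, z, f, j, v, q, z)
  "fqqzjjjv" → prefix "fq" already present; 6 new (q, z, j, j, j, v)
  "fqqfzj" → prefix "fqq" already present; 3 new (f, z, j)
  "fqffqz" → prefix "fqf" already present; 3 new (f, q, z)
  "fqzjfz" → prefix "fq" already present; 4 new (z, j, f, z)
  "fqjjf" → prefix "fq" already present; 3 new (j, j, f)
  "fqzzfjq" → prefix "fqz" already present; 4 new (z, f, j, q)
  "fqfqqzj" → prefix "fqfq" already present; 3 new (q, z, j)
  "fqzqfjfzjq" → prefix "fqz" already present; 7 new (q, f, j, f, z, j, q)
Total nodes = 5 + 2 + 7 + 6 + 3 + 3 + 4 + 3 + 4 + 3 + 7 = 47

47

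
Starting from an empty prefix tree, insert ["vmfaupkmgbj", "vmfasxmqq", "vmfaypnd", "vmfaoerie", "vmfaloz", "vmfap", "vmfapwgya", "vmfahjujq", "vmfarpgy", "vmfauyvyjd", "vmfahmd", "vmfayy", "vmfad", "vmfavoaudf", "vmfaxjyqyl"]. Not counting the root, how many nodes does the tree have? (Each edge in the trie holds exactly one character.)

For each word, the new-node count is its length minus the longest prefix already in the trie:
  "vmfaupkmgbj" → 11 new (v, m, f, a, u, p, k, m, g, b, j)
  "vmfasxmqq" → prefix "vmfa" already present; 5 new (s, x, m, q, q)
  "vmfaypnd" → prefix "vmfa" already present; 4 new (y, p, n, d)
  "vmfaoerie" → prefix "vmfa" already present; 5 new (o, e, r, i, e)
  "vmfaloz" → prefix "vmfa" already present; 3 new (l, o, z)
  "vmfap" → prefix "vmfa" already present; 1 new (p)
  "vmfapwgya" → prefix "vmfap" already present; 4 new (w, g, y, a)
  "vmfahjujq" → prefix "vmfa" already present; 5 new (h, j, u, j, q)
  "vmfarpgy" → prefix "vmfa" already present; 4 new (r, p, g, y)
  "vmfauyvyjd" → prefix "vmfau" already present; 5 new (y, v, y, j, d)
  "vmfahmd" → prefix "vmfah" already present; 2 new (m, d)
  "vmfayy" → prefix "vmfay" already present; 1 new (y)
  "vmfad" → prefix "vmfa" already present; 1 new (d)
  "vmfavoaudf" → prefix "vmfa" already present; 6 new (v, o, a, u, d, f)
  "vmfaxjyqyl" → prefix "vmfa" already present; 6 new (x, j, y, q, y, l)
Total nodes = 11 + 5 + 4 + 5 + 3 + 1 + 4 + 5 + 4 + 5 + 2 + 1 + 1 + 6 + 6 = 63

63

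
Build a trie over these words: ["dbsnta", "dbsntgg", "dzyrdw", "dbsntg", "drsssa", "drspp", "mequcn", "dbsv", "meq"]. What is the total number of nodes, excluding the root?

27

Trace insertions, counting only characters that open a new branch:
  "dbsnta" → 6 new (d, b, s, n, t, a)
  "dbsntgg" → prefix "dbsnt" already present; 2 new (g, g)
  "dzyrdw" → prefix "d" already present; 5 new (z, y, r, d, w)
  "dbsntg" → prefix "dbsntg" already present; 0 new (none)
  "drsssa" → prefix "d" already present; 5 new (r, s, s, s, a)
  "drspp" → prefix "drs" already present; 2 new (p, p)
  "mequcn" → 6 new (m, e, q, u, c, n)
  "dbsv" → prefix "dbs" already present; 1 new (v)
  "meq" → prefix "meq" already present; 0 new (none)
Total nodes = 6 + 2 + 5 + 0 + 5 + 2 + 6 + 1 + 0 = 27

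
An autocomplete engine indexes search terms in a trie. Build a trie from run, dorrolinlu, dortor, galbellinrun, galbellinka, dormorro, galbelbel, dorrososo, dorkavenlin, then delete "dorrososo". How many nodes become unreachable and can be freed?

4

After clearing the end-marker at "dorrososo", prune upward until reaching a node still needed by another word.
The suffix "soso" (4 nodes) is used only by "dorrososo"; the node for "dorro" still has the child "l", so pruning stops there.
Nodes removed: 4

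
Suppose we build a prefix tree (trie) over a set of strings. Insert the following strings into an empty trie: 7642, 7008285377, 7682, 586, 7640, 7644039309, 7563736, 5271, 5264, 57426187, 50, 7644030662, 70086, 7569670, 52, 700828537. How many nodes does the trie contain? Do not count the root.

Trace insertions, counting only characters that open a new branch:
  "7642" → 4 new (7, 6, 4, 2)
  "7008285377" → prefix "7" already present; 9 new (0, 0, 8, 2, 8, 5, 3, 7, 7)
  "7682" → prefix "76" already present; 2 new (8, 2)
  "586" → 3 new (5, 8, 6)
  "7640" → prefix "764" already present; 1 new (0)
  "7644039309" → prefix "764" already present; 7 new (4, 0, 3, 9, 3, 0, 9)
  "7563736" → prefix "7" already present; 6 new (5, 6, 3, 7, 3, 6)
  "5271" → prefix "5" already present; 3 new (2, 7, 1)
  "5264" → prefix "52" already present; 2 new (6, 4)
  "57426187" → prefix "5" already present; 7 new (7, 4, 2, 6, 1, 8, 7)
  "50" → prefix "5" already present; 1 new (0)
  "7644030662" → prefix "764403" already present; 4 new (0, 6, 6, 2)
  "70086" → prefix "7008" already present; 1 new (6)
  "7569670" → prefix "756" already present; 4 new (9, 6, 7, 0)
  "52" → prefix "52" already present; 0 new (none)
  "700828537" → prefix "700828537" already present; 0 new (none)
Total nodes = 4 + 9 + 2 + 3 + 1 + 7 + 6 + 3 + 2 + 7 + 1 + 4 + 1 + 4 + 0 + 0 = 54

54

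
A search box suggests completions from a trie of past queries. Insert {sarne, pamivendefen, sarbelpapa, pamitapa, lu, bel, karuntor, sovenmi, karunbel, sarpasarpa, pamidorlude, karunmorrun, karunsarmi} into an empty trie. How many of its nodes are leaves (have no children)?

Leaves are exactly the stored words that no other stored word extends.
Those words: "bel", "karunbel", "karunmorrun", "karunsarmi", "karuntor", "lu", "pamidorlude", "pamitapa", "pamivendefen", "sarbelpapa", "sarne", "sarpasarpa", "sovenmi"
Leaf count: 13

13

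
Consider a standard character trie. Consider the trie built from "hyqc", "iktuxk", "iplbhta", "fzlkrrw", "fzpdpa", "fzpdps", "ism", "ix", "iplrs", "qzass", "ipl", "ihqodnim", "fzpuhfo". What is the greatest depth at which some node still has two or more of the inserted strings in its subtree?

Look for the deepest trie node that still has at least two words in its subtree.
e.g. "fzpdpa" and "fzpdps" share the prefix "fzpdp" of length 5; no pair shares a longer one.
Longest shared-prefix length: 5

5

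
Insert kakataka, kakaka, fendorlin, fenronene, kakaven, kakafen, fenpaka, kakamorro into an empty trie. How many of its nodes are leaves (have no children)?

Leaves are exactly the stored words that no other stored word extends.
Those words: "fendorlin", "fenpaka", "fenronene", "kakafen", "kakaka", "kakamorro", "kakataka", "kakaven"
Leaf count: 8

8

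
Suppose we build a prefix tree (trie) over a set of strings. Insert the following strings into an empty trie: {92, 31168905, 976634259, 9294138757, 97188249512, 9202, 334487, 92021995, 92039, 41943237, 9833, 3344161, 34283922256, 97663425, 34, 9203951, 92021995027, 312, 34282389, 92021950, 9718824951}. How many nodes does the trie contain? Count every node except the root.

84

For each word, the new-node count is its length minus the longest prefix already in the trie:
  "92" → 2 new (9, 2)
  "31168905" → 8 new (3, 1, 1, 6, 8, 9, 0, 5)
  "976634259" → prefix "9" already present; 8 new (7, 6, 6, 3, 4, 2, 5, 9)
  "9294138757" → prefix "92" already present; 8 new (9, 4, 1, 3, 8, 7, 5, 7)
  "97188249512" → prefix "97" already present; 9 new (1, 8, 8, 2, 4, 9, 5, 1, 2)
  "9202" → prefix "92" already present; 2 new (0, 2)
  "334487" → prefix "3" already present; 5 new (3, 4, 4, 8, 7)
  "92021995" → prefix "9202" already present; 4 new (1, 9, 9, 5)
  "92039" → prefix "920" already present; 2 new (3, 9)
  "41943237" → 8 new (4, 1, 9, 4, 3, 2, 3, 7)
  "9833" → prefix "9" already present; 3 new (8, 3, 3)
  "3344161" → prefix "3344" already present; 3 new (1, 6, 1)
  "34283922256" → prefix "3" already present; 10 new (4, 2, 8, 3, 9, 2, 2, 2, 5, 6)
  "97663425" → prefix "97663425" already present; 0 new (none)
  "34" → prefix "34" already present; 0 new (none)
  "9203951" → prefix "92039" already present; 2 new (5, 1)
  "92021995027" → prefix "92021995" already present; 3 new (0, 2, 7)
  "312" → prefix "31" already present; 1 new (2)
  "34282389" → prefix "3428" already present; 4 new (2, 3, 8, 9)
  "92021950" → prefix "920219" already present; 2 new (5, 0)
  "9718824951" → prefix "9718824951" already present; 0 new (none)
Total nodes = 2 + 8 + 8 + 8 + 9 + 2 + 5 + 4 + 2 + 8 + 3 + 3 + 10 + 0 + 0 + 2 + 3 + 1 + 4 + 2 + 0 = 84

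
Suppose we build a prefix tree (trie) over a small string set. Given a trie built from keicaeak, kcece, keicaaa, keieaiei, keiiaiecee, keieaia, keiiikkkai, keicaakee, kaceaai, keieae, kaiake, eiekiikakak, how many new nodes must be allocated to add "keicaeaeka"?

3

Walking "keicaeaeka" from the root, the first 7 characters ("keicaea") follow existing edges; "e" is the first miss.
So 10 − 7 = 3 new nodes.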